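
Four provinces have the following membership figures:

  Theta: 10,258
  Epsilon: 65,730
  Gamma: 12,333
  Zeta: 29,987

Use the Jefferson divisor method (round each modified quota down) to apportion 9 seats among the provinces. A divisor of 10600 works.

With modified divisor 10600: modified quotas Theta 0.968, Epsilon 6.201, Gamma 1.163, Zeta 2.829.
Rounding down: Theta 0, Epsilon 6, Gamma 1, Zeta 2 (total 9).

Theta 0; Epsilon 6; Gamma 1; Zeta 2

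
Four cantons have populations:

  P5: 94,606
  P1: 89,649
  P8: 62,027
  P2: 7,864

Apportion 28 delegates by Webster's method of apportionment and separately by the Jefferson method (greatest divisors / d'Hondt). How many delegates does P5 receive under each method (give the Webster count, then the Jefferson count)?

10 and 11

Webster: P5 10, P1 10, P8 7, P2 1.
Jefferson: P5 11, P1 10, P8 7, P2 0.
P5 gets 10 under Webster and 11 under Jefferson.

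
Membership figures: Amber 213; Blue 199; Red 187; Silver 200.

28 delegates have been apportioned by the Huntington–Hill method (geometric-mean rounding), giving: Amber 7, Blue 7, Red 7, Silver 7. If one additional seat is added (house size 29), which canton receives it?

Priority for the next seat is population ÷ (√(s·(s+1))).
Priorities: Amber 28.463, Blue 26.592, Red 24.989, Silver 26.726.
Highest priority: Amber.

Amber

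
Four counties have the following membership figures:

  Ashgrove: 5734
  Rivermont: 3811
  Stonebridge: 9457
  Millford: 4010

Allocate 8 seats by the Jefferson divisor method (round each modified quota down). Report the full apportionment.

Ashgrove 2, Rivermont 1, Stonebridge 4, Millford 1

Standard divisor 23012/8 ≈ 2876.5; standard quotas: Ashgrove 1.993, Rivermont 1.325, Stonebridge 3.288, Millford 1.394.
Rounding down gives 1, 1, 3, 1 = 6 seats, so the divisor must be adjusted.
With modified divisor 2200: modified quotas Ashgrove 2.606, Rivermont 1.732, Stonebridge 4.299, Millford 1.823.
Rounding down: Ashgrove 2, Rivermont 1, Stonebridge 4, Millford 1 (total 8).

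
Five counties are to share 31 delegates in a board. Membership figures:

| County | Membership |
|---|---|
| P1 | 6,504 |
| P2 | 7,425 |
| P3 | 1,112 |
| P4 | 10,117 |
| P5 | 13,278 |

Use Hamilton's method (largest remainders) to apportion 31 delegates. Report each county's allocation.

Total 38436; standard divisor 38436/31 ≈ 1239.871.
Standard quotas: P1 5.2457, P2 5.9885, P3 0.8969, P4 8.1597, P5 10.7092.
Lower quotas: P1 5, P2 5, P3 0, P4 8, P5 10 (sum 28, leaving 3 seats).
Remainders in descending order: P2 0.9885, P3 0.8969, P5 0.7092, P1 0.2457, P4 0.1597.
The surplus seats go to P2, P3, P5.

P1 5, P2 6, P3 1, P4 8, P5 11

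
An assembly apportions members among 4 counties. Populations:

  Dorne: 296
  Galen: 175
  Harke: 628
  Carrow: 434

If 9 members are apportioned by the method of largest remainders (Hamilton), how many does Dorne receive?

2

Total 1533; standard divisor 1533/9 ≈ 170.333.
Standard quotas: Dorne 1.738, Galen 1.027, Harke 3.687, Carrow 2.548.
Lower quotas: Dorne 1, Galen 1, Harke 3, Carrow 2 (sum 7, leaving 2 seats).
Remainders in descending order: Dorne 0.738, Harke 0.687, Carrow 0.548, Galen 0.027.
The surplus seats go to Dorne, Harke.
Dorne receives 2.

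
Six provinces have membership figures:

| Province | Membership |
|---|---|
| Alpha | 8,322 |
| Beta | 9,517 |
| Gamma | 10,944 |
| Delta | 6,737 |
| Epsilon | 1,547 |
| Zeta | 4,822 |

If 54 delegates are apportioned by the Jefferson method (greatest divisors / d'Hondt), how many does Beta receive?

Standard divisor 41889/54 ≈ 775.722; standard quotas: Alpha 10.728, Beta 12.269, Gamma 14.108, Delta 8.685, Epsilon 1.994, Zeta 6.216.
Rounding down gives 10, 12, 14, 8, 1, 6 = 51 seats, so the divisor must be adjusted.
With modified divisor 740: modified quotas Alpha 11.246, Beta 12.861, Gamma 14.789, Delta 9.104, Epsilon 2.091, Zeta 6.516.
Rounding down: Alpha 11, Beta 12, Gamma 14, Delta 9, Epsilon 2, Zeta 6 (total 54).
Beta receives 12.

12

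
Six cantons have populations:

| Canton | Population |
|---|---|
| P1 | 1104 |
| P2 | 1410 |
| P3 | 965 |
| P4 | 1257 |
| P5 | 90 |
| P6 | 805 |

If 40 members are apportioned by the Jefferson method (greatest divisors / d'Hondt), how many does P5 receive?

Standard divisor 5631/40 ≈ 140.775; standard quotas: P1 7.842, P2 10.016, P3 6.855, P4 8.929, P5 0.639, P6 5.718.
Rounding down gives 7, 10, 6, 8, 0, 5 = 36 seats, so the divisor must be adjusted.
With modified divisor 130: modified quotas P1 8.492, P2 10.846, P3 7.423, P4 9.669, P5 0.692, P6 6.192.
Rounding down: P1 8, P2 10, P3 7, P4 9, P5 0, P6 6 (total 40).
P5 receives 0.

0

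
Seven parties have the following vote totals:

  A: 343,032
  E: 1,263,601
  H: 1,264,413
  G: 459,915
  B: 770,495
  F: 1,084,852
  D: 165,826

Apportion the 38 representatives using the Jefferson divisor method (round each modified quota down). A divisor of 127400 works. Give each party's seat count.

A=2, E=9, H=9, G=3, B=6, F=8, D=1

With modified divisor 127400: modified quotas A 2.693, E 9.918, H 9.925, G 3.610, B 6.048, F 8.515, D 1.302.
Rounding down: A 2, E 9, H 9, G 3, B 6, F 8, D 1 (total 38).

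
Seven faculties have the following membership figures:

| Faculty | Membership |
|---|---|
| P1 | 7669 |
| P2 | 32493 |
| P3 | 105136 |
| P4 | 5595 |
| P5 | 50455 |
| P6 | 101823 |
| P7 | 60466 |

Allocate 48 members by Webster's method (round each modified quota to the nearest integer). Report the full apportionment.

Standard divisor 363637/48 ≈ 7575.771; standard quotas: P1 1.012, P2 4.289, P3 13.878, P4 0.739, P5 6.660, P6 13.441, P7 7.981.
Rounding to the nearest integer gives P1 1, P2 4, P3 14, P4 1, P5 7, P6 13, P7 8 — total 48, matching the house size, so no adjustment is needed.

P1: 1, P2: 4, P3: 14, P4: 1, P5: 7, P6: 13, P7: 8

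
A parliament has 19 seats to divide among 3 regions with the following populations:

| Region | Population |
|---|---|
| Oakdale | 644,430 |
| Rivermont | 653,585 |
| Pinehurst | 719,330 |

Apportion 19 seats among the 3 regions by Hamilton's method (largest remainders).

Total 2017345; standard divisor 2017345/19 ≈ 106176.053.
Standard quotas: Oakdale 6.0694, Rivermont 6.1557, Pinehurst 6.7749.
Lower quotas: Oakdale 6, Rivermont 6, Pinehurst 6 (sum 18, leaving 1 seat).
Remainders in descending order: Pinehurst 0.7749, Rivermont 0.1557, Oakdale 0.0694.
The surplus seat goes to Pinehurst.

Oakdale 6, Rivermont 6, Pinehurst 7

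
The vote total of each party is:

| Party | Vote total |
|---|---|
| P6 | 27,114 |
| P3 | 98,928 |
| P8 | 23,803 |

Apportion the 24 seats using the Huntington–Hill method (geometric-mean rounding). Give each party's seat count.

P6: 4, P3: 16, P8: 4

With divisor 6224: modified quotas P6 4.356, P3 15.895, P8 3.824.
Geometric-mean thresholds: P6 √(4·5)=4.472, P3 √(15·16)=15.492, P8 √(3·4)=3.464.
Each quota rounded against its threshold gives P6 4, P3 16, P8 4 (total 24).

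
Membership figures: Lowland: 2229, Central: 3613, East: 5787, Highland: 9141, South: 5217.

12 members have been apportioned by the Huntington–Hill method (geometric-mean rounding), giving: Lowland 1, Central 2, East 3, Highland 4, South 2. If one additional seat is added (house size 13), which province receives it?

Priority for the next seat is population ÷ (√(s·(s+1))).
Priorities: Lowland 1576.141, Central 1475.001, East 1670.563, Highland 2043.990, South 2129.831.
Highest priority: South.

South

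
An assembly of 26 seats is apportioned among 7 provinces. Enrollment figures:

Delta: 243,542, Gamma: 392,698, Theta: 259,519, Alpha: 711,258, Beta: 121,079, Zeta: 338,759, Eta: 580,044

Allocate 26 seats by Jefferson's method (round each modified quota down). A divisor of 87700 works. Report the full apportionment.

With modified divisor 87700: modified quotas Delta 2.777, Gamma 4.478, Theta 2.959, Alpha 8.110, Beta 1.381, Zeta 3.863, Eta 6.614.
Rounding down: Delta 2, Gamma 4, Theta 2, Alpha 8, Beta 1, Zeta 3, Eta 6 (total 26).

Delta 2, Gamma 4, Theta 2, Alpha 8, Beta 1, Zeta 3, Eta 6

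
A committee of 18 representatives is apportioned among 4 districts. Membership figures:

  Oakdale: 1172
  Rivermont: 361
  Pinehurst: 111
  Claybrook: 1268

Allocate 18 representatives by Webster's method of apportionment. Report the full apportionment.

Oakdale 7; Rivermont 2; Pinehurst 1; Claybrook 8

Standard divisor 2912/18 ≈ 161.778; standard quotas: Oakdale 7.245, Rivermont 2.231, Pinehurst 0.686, Claybrook 7.838.
Rounding to the nearest integer gives Oakdale 7, Rivermont 2, Pinehurst 1, Claybrook 8 — total 18, matching the house size, so no adjustment is needed.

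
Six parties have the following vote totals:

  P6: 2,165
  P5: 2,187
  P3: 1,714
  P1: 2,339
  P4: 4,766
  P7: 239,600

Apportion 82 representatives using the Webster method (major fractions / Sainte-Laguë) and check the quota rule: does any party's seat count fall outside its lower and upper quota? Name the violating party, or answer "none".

P7

Standard quotas: P6 0.702, P5 0.709, P3 0.556, P1 0.759, P4 1.546, P7 77.727.
Webster allocation: P6 1, P5 1, P3 1, P1 1, P4 2, P7 76.
P7 has quota 77.727 (lower 77, upper 78) but receives 76 — outside the quota interval.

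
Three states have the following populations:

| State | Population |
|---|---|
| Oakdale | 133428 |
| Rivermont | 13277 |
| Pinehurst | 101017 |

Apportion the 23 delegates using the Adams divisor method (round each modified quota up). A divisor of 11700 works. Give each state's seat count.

Oakdale 12, Rivermont 2, Pinehurst 9

With modified divisor 11700: modified quotas Oakdale 11.404, Rivermont 1.135, Pinehurst 8.634.
Rounding up: Oakdale 12, Rivermont 2, Pinehurst 9 (total 23).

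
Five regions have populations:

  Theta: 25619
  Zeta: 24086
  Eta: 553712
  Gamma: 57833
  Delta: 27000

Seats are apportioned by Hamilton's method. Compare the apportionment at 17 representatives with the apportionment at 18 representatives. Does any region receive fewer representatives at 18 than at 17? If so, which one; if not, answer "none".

none

At 17 seats: Theta 1, Zeta 0, Eta 14, Gamma 1, Delta 1.
At 18 seats: Theta 1, Zeta 1, Eta 14, Gamma 1, Delta 1.
No region's allocation decreased.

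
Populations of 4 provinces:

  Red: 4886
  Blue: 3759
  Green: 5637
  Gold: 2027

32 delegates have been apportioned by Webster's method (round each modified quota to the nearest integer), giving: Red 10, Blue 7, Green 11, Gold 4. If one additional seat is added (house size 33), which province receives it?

Blue

Priority for the next seat is population ÷ (current seats + 0.5).
Priorities: Red 465.333, Blue 501.200, Green 490.174, Gold 450.444.
Highest priority: Blue.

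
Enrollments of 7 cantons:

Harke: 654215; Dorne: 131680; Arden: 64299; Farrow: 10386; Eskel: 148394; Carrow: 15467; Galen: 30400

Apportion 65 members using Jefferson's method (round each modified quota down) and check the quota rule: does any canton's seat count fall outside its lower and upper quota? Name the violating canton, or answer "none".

Harke

Standard quotas: Harke 40.313, Dorne 8.114, Arden 3.962, Farrow 0.640, Eskel 9.144, Carrow 0.953, Galen 1.873.
Jefferson allocation: Harke 42, Dorne 8, Arden 4, Farrow 0, Eskel 9, Carrow 1, Galen 1.
Harke has quota 40.313 (lower 40, upper 41) but receives 42 — outside the quota interval.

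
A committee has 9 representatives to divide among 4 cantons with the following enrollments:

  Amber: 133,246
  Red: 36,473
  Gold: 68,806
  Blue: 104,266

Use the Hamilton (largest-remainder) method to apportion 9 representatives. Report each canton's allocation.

Standard divisor: 342791 ÷ 9 ≈ 38087.889.
Standard quotas: Amber 3.4984, Red 0.9576, Gold 1.8065, Blue 2.7375.
Lower quotas: Amber 3, Red 0, Gold 1, Blue 2 (sum 6, leaving 3 seats).
Remainders in descending order: Red 0.9576, Gold 0.8065, Blue 0.7375, Amber 0.4984.
The surplus seats go to Red, Gold, Blue.

Amber: 3; Red: 1; Gold: 2; Blue: 3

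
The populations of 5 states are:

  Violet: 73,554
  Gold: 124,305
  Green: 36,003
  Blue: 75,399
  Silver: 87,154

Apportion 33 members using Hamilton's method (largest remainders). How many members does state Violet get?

6

Standard divisor: 396415 ÷ 33 ≈ 12012.576.
Standard quotas: Violet 6.1231, Gold 10.3479, Green 2.9971, Blue 6.2767, Silver 7.2552.
Lower quotas: Violet 6, Gold 10, Green 2, Blue 6, Silver 7 (sum 31, leaving 2 seats).
Remainders in descending order: Green 0.9971, Gold 0.3479, Blue 0.2767, Silver 0.2552, Violet 0.1231.
Largest remainders: Green, Gold receive the extra seats.
Violet receives 6.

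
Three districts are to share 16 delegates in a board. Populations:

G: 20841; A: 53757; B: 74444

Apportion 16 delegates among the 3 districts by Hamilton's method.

Total 149042; standard divisor 149042/16 ≈ 9315.125.
Standard quotas: G 2.2373, A 5.7709, B 7.9917.
Lower quotas: G 2, A 5, B 7 (sum 14, leaving 2 seats).
Remainders in descending order: B 0.9917, A 0.7709, G 0.2373.
The surplus seats go to B, A.

G 2, A 6, B 8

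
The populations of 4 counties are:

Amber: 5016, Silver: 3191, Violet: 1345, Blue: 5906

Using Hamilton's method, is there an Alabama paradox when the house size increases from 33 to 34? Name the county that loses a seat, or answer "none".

none

At 33 seats: Amber 11, Silver 7, Violet 3, Blue 12.
At 34 seats: Amber 11, Silver 7, Violet 3, Blue 13.
No county's allocation decreased.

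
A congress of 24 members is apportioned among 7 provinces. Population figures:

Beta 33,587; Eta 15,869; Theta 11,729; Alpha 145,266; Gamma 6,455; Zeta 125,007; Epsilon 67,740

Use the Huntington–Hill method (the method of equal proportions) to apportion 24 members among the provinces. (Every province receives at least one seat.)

Beta=2, Eta=1, Theta=1, Alpha=8, Gamma=1, Zeta=7, Epsilon=4

With divisor 18204: modified quotas Beta 1.845, Eta 0.872, Theta 0.644, Alpha 7.980, Gamma 0.355, Zeta 6.867, Epsilon 3.721.
Geometric-mean thresholds: Beta √(1·2)=1.414, Eta (min 1), Theta (min 1), Alpha √(7·8)=7.483, Gamma (min 1), Zeta √(6·7)=6.481, Epsilon √(3·4)=3.464.
Each quota rounded against its threshold gives Beta 2, Eta 1, Theta 1, Alpha 8, Gamma 1, Zeta 7, Epsilon 4 (total 24).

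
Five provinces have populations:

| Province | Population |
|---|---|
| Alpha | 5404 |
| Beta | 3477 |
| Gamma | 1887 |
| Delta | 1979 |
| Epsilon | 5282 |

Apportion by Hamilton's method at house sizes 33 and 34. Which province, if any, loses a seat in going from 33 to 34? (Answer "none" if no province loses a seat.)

none

At 33 seats: Alpha 10, Beta 6, Gamma 3, Delta 4, Epsilon 10.
At 34 seats: Alpha 10, Beta 6, Gamma 4, Delta 4, Epsilon 10.
No province's allocation decreased.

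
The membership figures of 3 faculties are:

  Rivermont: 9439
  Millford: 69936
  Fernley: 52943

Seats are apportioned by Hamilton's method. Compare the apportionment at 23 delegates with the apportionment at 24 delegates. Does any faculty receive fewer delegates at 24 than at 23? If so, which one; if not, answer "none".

none

At 23 seats: Rivermont 2, Millford 12, Fernley 9.
At 24 seats: Rivermont 2, Millford 13, Fernley 9.
No faculty's allocation decreased.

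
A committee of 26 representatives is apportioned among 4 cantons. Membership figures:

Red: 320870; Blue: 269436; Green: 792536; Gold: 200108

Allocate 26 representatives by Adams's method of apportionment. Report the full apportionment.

Standard divisor 1582950/26 ≈ 60882.692; standard quotas: Red 5.270, Blue 4.425, Green 13.017, Gold 3.287.
Rounding up gives 6, 5, 14, 4 = 29 seats, so the divisor must be adjusted.
With modified divisor 66242.1: modified quotas Red 4.844, Blue 4.067, Green 11.964, Gold 3.021.
Rounding up: Red 5, Blue 5, Green 12, Gold 4 (total 26).

Red=5, Blue=5, Green=12, Gold=4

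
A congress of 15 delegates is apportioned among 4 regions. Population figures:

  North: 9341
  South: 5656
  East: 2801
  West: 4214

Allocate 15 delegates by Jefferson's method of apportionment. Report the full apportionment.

North 6, South 4, East 2, West 3

Standard divisor 22012/15 ≈ 1467.467; standard quotas: North 6.365, South 3.854, East 1.909, West 2.872.
Rounding down gives 6, 3, 1, 2 = 12 seats, so the divisor must be adjusted.
With modified divisor 1370: modified quotas North 6.818, South 4.128, East 2.045, West 3.076.
Rounding down: North 6, South 4, East 2, West 3 (total 15).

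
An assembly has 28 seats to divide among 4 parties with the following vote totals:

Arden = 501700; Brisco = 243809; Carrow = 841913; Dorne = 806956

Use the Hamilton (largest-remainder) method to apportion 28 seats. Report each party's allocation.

Arden=6, Brisco=3, Carrow=10, Dorne=9

Standard divisor: 2394378 ÷ 28 ≈ 85513.5.
Standard quotas: Arden 5.8669, Brisco 2.8511, Carrow 9.8454, Dorne 9.4366.
Lower quotas: Arden 5, Brisco 2, Carrow 9, Dorne 9 (sum 25, leaving 3 seats).
Remainders in descending order: Arden 0.8669, Brisco 0.8511, Carrow 0.8454, Dorne 0.4366.
The surplus seats go to Arden, Brisco, Carrow.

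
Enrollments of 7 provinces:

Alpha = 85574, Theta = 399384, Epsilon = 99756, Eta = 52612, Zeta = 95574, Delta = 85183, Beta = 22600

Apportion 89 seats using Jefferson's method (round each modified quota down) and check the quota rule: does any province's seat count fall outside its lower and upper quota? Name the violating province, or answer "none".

Theta

Standard quotas: Alpha 9.059, Theta 42.281, Epsilon 10.561, Eta 5.570, Zeta 10.118, Delta 9.018, Beta 2.393.
Jefferson allocation: Alpha 9, Theta 44, Epsilon 10, Eta 5, Zeta 10, Delta 9, Beta 2.
Theta has quota 42.281 (lower 42, upper 43) but receives 44 — outside the quota interval.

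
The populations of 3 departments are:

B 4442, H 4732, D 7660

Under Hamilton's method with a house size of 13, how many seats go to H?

4

Standard divisor: 16834 ÷ 13 ≈ 1294.923.
Standard quotas: B 3.4303, H 3.6543, D 5.9154.
Lower quotas: B 3, H 3, D 5 (sum 11, leaving 2 seats).
Remainders in descending order: D 0.9154, H 0.6543, B 0.4303.
The surplus seats go to D, H.
H receives 4.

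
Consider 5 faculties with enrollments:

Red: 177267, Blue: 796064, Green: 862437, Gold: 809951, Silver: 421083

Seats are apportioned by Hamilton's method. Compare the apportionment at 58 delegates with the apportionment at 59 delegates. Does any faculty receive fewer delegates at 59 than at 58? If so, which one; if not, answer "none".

At 58 seats: Red 4, Blue 15, Green 16, Gold 15, Silver 8.
At 59 seats: Red 3, Blue 15, Green 17, Gold 16, Silver 8.
Red drops from 4 to 3.

Red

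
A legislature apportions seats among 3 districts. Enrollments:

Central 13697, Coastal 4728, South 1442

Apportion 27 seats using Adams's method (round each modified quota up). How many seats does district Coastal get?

7

Standard divisor 19867/27 ≈ 735.815; standard quotas: Central 18.615, Coastal 6.426, South 1.960.
Rounding up gives 19, 7, 2 = 28 seats, so the divisor must be adjusted.
With modified divisor 770: modified quotas Central 17.788, Coastal 6.140, South 1.873.
Rounding up: Central 18, Coastal 7, South 2 (total 27).
Coastal receives 7.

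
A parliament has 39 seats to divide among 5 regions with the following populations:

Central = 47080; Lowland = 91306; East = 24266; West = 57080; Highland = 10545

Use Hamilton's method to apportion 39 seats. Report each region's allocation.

Central: 8, Lowland: 15, East: 4, West: 10, Highland: 2

The standard divisor is 230277/39 ≈ 5904.538.
Standard quotas: Central 7.9735, Lowland 15.4637, East 4.1097, West 9.6671, Highland 1.7859.
Lower quotas: Central 7, Lowland 15, East 4, West 9, Highland 1 (sum 36, leaving 3 seats).
Remainders in descending order: Central 0.9735, Highland 0.7859, West 0.6671, Lowland 0.4637, East 0.1097.
Largest remainders: Central, Highland, West receive the extra seats.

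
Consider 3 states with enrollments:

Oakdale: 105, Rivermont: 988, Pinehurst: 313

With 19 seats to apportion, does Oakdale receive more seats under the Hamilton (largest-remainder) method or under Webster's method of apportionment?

Hamilton

Hamilton: Oakdale 2, Rivermont 13, Pinehurst 4.
Webster: Oakdale 1, Rivermont 14, Pinehurst 4.
Oakdale gets 2 under Hamilton and 1 under Webster.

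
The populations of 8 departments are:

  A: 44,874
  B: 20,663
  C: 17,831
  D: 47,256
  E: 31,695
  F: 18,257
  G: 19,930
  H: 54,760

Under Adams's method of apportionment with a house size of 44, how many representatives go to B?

4

Standard divisor 255266/44 ≈ 5801.5; standard quotas: A 7.735, B 3.562, C 3.074, D 8.145, E 5.463, F 3.147, G 3.435, H 9.439.
Rounding up gives 8, 4, 4, 9, 6, 4, 4, 10 = 49 seats, so the divisor must be adjusted.
With modified divisor 6370: modified quotas A 7.045, B 3.244, C 2.799, D 7.419, E 4.976, F 2.866, G 3.129, H 8.597.
Rounding up: A 8, B 4, C 3, D 8, E 5, F 3, G 4, H 9 (total 44).
B receives 4.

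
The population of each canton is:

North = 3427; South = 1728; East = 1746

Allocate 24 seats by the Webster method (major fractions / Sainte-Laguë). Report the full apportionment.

Standard divisor 6901/24 ≈ 287.542; standard quotas: North 11.918, South 6.010, East 6.072.
Rounding to the nearest integer gives North 12, South 6, East 6 — total 24, matching the house size, so no adjustment is needed.

North: 12; South: 6; East: 6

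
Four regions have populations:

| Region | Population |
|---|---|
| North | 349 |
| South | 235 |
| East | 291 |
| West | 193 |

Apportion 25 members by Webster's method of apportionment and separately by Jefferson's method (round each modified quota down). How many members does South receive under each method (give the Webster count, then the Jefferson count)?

Webster: North 8, South 5, East 7, West 5.
Jefferson: North 8, South 6, East 7, West 4.
South gets 5 under Webster and 6 under Jefferson.

5 and 6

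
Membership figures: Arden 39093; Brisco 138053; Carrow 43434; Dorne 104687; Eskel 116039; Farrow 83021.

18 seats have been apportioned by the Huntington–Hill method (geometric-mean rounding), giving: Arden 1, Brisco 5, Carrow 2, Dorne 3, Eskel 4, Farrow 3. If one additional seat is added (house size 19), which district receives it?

Priority for the next seat is population ÷ (√(s·(s+1))).
Priorities: Arden 27642.925, Brisco 25204.914, Carrow 17731.856, Dorne 30220.534, Eskel 25947.109, Farrow 23966.098.
Highest priority: Dorne.

Dorne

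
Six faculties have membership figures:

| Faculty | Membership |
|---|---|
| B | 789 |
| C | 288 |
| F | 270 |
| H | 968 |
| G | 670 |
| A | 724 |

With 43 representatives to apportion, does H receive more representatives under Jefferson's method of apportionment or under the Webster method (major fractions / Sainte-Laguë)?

Jefferson

Jefferson: B 9, C 3, F 3, H 12, G 8, A 8.
Webster: B 9, C 3, F 3, H 11, G 8, A 9.
H gets 12 under Jefferson and 11 under Webster.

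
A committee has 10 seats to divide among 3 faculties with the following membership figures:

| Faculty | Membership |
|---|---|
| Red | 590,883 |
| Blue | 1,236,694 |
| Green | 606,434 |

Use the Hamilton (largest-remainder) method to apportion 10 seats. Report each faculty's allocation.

The standard divisor is 2434011/10 ≈ 243401.1.
Standard quotas: Red 2.4276, Blue 5.0809, Green 2.4915.
Lower quotas: Red 2, Blue 5, Green 2 (sum 9, leaving 1 seat).
Remainders in descending order: Green 0.4915, Red 0.4276, Blue 0.0809.
The surplus seat goes to Green.

Red 2, Blue 5, Green 3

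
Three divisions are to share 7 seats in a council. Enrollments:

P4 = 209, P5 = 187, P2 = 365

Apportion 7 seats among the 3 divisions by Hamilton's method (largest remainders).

The standard divisor is 761/7 ≈ 108.714.
Standard quotas: P4 1.922, P5 1.720, P2 3.357.
Lower quotas: P4 1, P5 1, P2 3 (sum 5, leaving 2 seats).
Remainders in descending order: P4 0.922, P5 0.720, P2 0.357.
Largest remainders: P4, P5 receive the extra seats.

P4 2, P5 2, P2 3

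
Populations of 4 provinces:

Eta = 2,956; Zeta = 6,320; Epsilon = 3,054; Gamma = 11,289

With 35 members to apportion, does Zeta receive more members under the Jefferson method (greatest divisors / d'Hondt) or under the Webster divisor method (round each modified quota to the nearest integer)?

Jefferson

Jefferson: Eta 4, Zeta 10, Epsilon 4, Gamma 17.
Webster: Eta 4, Zeta 9, Epsilon 5, Gamma 17.
Zeta gets 10 under Jefferson and 9 under Webster.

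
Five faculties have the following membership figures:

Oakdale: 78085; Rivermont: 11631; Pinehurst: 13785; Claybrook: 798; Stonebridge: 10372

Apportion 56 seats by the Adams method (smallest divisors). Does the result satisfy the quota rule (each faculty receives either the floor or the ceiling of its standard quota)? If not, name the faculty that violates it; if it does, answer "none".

Oakdale

Standard quotas: Oakdale 38.133, Rivermont 5.680, Pinehurst 6.732, Claybrook 0.390, Stonebridge 5.065.
Adams allocation: Oakdale 37, Rivermont 6, Pinehurst 7, Claybrook 1, Stonebridge 5.
Oakdale has quota 38.133 (lower 38, upper 39) but receives 37 — outside the quota interval.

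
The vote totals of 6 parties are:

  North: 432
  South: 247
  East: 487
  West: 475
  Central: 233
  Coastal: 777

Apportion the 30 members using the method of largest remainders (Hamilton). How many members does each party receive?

The standard divisor is 2651/30 ≈ 88.367.
Standard quotas: North 4.889, South 2.795, East 5.511, West 5.375, Central 2.637, Coastal 8.793.
Lower quotas: North 4, South 2, East 5, West 5, Central 2, Coastal 8 (sum 26, leaving 4 seats).
Remainders in descending order: North 0.889, South 0.795, Coastal 0.793, Central 0.637, East 0.511, West 0.375.
The surplus seats go to North, South, Coastal, Central.

North=5; South=3; East=5; West=5; Central=3; Coastal=9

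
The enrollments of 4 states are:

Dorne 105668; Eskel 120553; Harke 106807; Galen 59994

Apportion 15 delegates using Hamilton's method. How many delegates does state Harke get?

The standard divisor is 393022/15 ≈ 26201.467.
Standard quotas: Dorne 4.0329, Eskel 4.6010, Harke 4.0764, Galen 2.2897.
Lower quotas: Dorne 4, Eskel 4, Harke 4, Galen 2 (sum 14, leaving 1 seat).
Remainders in descending order: Eskel 0.6010, Galen 0.2897, Harke 0.0764, Dorne 0.0329.
Largest remainder: Eskel receives the extra seat.
Harke receives 4.

4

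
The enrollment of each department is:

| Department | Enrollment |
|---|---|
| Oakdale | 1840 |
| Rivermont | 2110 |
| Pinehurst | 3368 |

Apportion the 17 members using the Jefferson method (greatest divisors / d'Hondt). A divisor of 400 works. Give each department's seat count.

With modified divisor 400: modified quotas Oakdale 4.600, Rivermont 5.275, Pinehurst 8.420.
Rounding down: Oakdale 4, Rivermont 5, Pinehurst 8 (total 17).

Oakdale 4, Rivermont 5, Pinehurst 8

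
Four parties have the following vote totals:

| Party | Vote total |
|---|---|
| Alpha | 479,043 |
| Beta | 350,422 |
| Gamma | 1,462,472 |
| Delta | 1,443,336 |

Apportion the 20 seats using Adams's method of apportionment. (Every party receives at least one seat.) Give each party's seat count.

Alpha 3; Beta 2; Gamma 8; Delta 7

Standard divisor 3735273/20 ≈ 186763.65; standard quotas: Alpha 2.565, Beta 1.876, Gamma 7.831, Delta 7.728.
Rounding up gives 3, 2, 8, 8 = 21 seats, so the divisor must be adjusted.
With modified divisor 207600: modified quotas Alpha 2.308, Beta 1.688, Gamma 7.045, Delta 6.952.
Rounding up: Alpha 3, Beta 2, Gamma 8, Delta 7 (total 20).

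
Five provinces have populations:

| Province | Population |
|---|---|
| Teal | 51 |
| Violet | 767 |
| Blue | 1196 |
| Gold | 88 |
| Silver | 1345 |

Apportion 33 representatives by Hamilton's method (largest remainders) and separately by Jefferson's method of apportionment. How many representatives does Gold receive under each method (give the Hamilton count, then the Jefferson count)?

Hamilton: Teal 1, Violet 7, Blue 11, Gold 1, Silver 13.
Jefferson: Teal 0, Violet 7, Blue 12, Gold 0, Silver 14.
Gold gets 1 under Hamilton and 0 under Jefferson.

1 and 0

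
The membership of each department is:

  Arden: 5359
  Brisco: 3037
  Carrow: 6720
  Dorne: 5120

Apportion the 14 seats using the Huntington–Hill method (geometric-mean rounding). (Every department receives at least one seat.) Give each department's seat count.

With divisor 1490: modified quotas Arden 3.597, Brisco 2.038, Carrow 4.510, Dorne 3.436.
Geometric-mean thresholds: Arden √(3·4)=3.464, Brisco √(2·3)=2.449, Carrow √(4·5)=4.472, Dorne √(3·4)=3.464.
Each quota rounded against its threshold gives Arden 4, Brisco 2, Carrow 5, Dorne 3 (total 14).

Arden=4, Brisco=2, Carrow=5, Dorne=3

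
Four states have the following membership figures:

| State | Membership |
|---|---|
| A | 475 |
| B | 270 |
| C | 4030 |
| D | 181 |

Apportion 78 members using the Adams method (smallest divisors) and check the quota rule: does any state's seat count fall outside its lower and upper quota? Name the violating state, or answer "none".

C

Standard quotas: A 7.476, B 4.249, C 63.426, D 2.849.
Adams allocation: A 8, B 5, C 62, D 3.
C has quota 63.426 (lower 63, upper 64) but receives 62 — outside the quota interval.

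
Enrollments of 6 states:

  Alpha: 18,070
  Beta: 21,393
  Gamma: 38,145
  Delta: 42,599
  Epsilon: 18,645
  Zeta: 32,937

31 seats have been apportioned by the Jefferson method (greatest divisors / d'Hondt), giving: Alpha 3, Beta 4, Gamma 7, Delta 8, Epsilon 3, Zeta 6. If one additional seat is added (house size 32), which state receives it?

Priority for the next seat is population ÷ (current seats + 1).
Priorities: Alpha 4517.500, Beta 4278.600, Gamma 4768.125, Delta 4733.222, Epsilon 4661.250, Zeta 4705.286.
Highest priority: Gamma.

Gamma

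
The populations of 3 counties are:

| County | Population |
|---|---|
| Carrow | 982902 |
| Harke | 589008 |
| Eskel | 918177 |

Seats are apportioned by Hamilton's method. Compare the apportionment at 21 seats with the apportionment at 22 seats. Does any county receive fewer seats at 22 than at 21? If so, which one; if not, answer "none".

At 21 seats: Carrow 8, Harke 5, Eskel 8.
At 22 seats: Carrow 9, Harke 5, Eskel 8.
No county's allocation decreased.

none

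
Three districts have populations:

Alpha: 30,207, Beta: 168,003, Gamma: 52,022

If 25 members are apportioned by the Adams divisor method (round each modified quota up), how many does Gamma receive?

Standard divisor 250232/25 ≈ 10009.28; standard quotas: Alpha 3.018, Beta 16.785, Gamma 5.197.
Rounding up gives 4, 17, 6 = 27 seats, so the divisor must be adjusted.
With modified divisor 10450: modified quotas Alpha 2.891, Beta 16.077, Gamma 4.978.
Rounding up: Alpha 3, Beta 17, Gamma 5 (total 25).
Gamma receives 5.

5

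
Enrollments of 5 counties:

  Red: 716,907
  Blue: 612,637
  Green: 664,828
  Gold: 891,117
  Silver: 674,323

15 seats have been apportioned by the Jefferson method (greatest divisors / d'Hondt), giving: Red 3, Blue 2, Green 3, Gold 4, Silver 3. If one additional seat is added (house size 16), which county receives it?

Blue

Priority for the next seat is population ÷ (current seats + 1).
Priorities: Red 179226.750, Blue 204212.333, Green 166207.000, Gold 178223.400, Silver 168580.750.
Highest priority: Blue.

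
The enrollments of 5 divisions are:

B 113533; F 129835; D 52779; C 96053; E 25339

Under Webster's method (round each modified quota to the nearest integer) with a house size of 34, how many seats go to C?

8

Standard divisor 417539/34 ≈ 12280.559; standard quotas: B 9.245, F 10.572, D 4.298, C 7.822, E 2.063.
Rounding to the nearest integer gives B 9, F 11, D 4, C 8, E 2 — total 34, matching the house size, so no adjustment is needed.
C receives 8.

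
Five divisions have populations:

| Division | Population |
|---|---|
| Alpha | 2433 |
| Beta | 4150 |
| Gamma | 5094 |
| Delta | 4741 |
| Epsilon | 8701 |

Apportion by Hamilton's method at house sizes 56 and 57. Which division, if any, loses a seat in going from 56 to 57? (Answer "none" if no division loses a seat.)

Alpha

At 56 seats: Alpha 6, Beta 9, Gamma 11, Delta 11, Epsilon 19.
At 57 seats: Alpha 5, Beta 9, Gamma 12, Delta 11, Epsilon 20.
Alpha drops from 6 to 5.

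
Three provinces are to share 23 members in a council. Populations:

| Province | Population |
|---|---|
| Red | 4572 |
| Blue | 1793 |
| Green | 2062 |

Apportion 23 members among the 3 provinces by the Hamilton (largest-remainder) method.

Red: 12, Blue: 5, Green: 6

Standard divisor: 8427 ÷ 23 ≈ 366.391.
Standard quotas: Red 12.478, Blue 4.894, Green 5.628.
Lower quotas: Red 12, Blue 4, Green 5 (sum 21, leaving 2 seats).
Remainders in descending order: Blue 0.894, Green 0.628, Red 0.478.
The surplus seats go to Blue, Green.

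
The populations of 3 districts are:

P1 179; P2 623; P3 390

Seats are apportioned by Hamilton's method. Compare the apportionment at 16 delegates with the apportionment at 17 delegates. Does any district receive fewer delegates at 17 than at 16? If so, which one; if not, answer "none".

At 16 seats: P1 3, P2 8, P3 5.
At 17 seats: P1 2, P2 9, P3 6.
P1 drops from 3 to 2.

P1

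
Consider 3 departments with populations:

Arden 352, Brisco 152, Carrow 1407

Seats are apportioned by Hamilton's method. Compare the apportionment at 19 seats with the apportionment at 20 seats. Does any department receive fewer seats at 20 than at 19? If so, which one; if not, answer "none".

At 19 seats: Arden 3, Brisco 2, Carrow 14.
At 20 seats: Arden 4, Brisco 1, Carrow 15.
Brisco drops from 2 to 1.

Brisco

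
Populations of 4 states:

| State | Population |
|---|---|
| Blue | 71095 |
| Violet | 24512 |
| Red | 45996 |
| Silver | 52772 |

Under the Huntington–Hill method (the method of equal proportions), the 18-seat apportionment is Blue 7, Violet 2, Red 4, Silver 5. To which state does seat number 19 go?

Red

Priority for the next seat is population ÷ (√(s·(s+1))).
Priorities: Blue 9500.469, Violet 10006.982, Red 10285.018, Silver 9634.805.
Highest priority: Red.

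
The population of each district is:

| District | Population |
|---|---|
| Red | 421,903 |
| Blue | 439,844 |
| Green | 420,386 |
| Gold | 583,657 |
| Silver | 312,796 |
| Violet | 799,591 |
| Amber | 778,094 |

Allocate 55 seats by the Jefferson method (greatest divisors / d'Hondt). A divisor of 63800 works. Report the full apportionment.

With modified divisor 63800: modified quotas Red 6.613, Blue 6.894, Green 6.589, Gold 9.148, Silver 4.903, Violet 12.533, Amber 12.196.
Rounding down: Red 6, Blue 6, Green 6, Gold 9, Silver 4, Violet 12, Amber 12 (total 55).

Red=6, Blue=6, Green=6, Gold=9, Silver=4, Violet=12, Amber=12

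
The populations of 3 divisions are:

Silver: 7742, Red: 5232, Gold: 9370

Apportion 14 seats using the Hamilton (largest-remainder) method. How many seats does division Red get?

3

The standard divisor is 22344/14 = 1596.
Standard quotas: Silver 4.8509, Red 3.2782, Gold 5.8709.
Lower quotas: Silver 4, Red 3, Gold 5 (sum 12, leaving 2 seats).
Remainders in descending order: Gold 0.8709, Silver 0.8509, Red 0.2782.
Largest remainders: Gold, Silver receive the extra seats.
Red receives 3.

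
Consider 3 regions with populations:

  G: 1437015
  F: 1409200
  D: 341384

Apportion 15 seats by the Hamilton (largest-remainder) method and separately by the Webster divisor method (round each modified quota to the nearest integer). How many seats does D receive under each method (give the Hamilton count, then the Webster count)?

1 and 2

Hamilton: G 7, F 7, D 1.
Webster: G 7, F 6, D 2.
D gets 1 under Hamilton and 2 under Webster.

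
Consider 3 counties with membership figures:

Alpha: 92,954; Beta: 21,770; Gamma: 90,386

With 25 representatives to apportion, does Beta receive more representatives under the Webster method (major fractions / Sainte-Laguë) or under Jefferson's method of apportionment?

Webster

Webster: Alpha 11, Beta 3, Gamma 11.
Jefferson: Alpha 12, Beta 2, Gamma 11.
Beta gets 3 under Webster and 2 under Jefferson.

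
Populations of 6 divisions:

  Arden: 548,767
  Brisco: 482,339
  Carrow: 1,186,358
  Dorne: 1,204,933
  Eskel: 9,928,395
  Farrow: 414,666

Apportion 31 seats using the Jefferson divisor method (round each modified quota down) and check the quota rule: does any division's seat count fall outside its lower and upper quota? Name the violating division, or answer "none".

Eskel

Standard quotas: Arden 1.236, Brisco 1.086, Carrow 2.672, Dorne 2.714, Eskel 22.359, Farrow 0.934.
Jefferson allocation: Arden 1, Brisco 1, Carrow 2, Dorne 2, Eskel 24, Farrow 1.
Eskel has quota 22.359 (lower 22, upper 23) but receives 24 — outside the quota interval.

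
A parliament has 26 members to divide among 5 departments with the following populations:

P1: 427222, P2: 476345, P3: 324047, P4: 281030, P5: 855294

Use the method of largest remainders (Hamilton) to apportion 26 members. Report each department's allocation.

The standard divisor is 2363938/26 ≈ 90920.692.
Standard quotas: P1 4.6988, P2 5.2391, P3 3.5641, P4 3.0909, P5 9.4070.
Lower quotas: P1 4, P2 5, P3 3, P4 3, P5 9 (sum 24, leaving 2 seats).
Remainders in descending order: P1 0.6988, P3 0.5641, P5 0.4070, P2 0.2391, P4 0.0909.
Largest remainders: P1, P3 receive the extra seats.

P1 5, P2 5, P3 4, P4 3, P5 9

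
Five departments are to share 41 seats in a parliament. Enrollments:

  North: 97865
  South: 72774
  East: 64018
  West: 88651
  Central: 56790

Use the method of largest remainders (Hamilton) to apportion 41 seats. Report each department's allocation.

North: 10; South: 8; East: 7; West: 10; Central: 6

The standard divisor is 380098/41 ≈ 9270.683.
Standard quotas: North 10.5564, South 7.8499, East 6.9054, West 9.5625, Central 6.1258.
Lower quotas: North 10, South 7, East 6, West 9, Central 6 (sum 38, leaving 3 seats).
Remainders in descending order: East 0.9054, South 0.8499, West 0.5625, North 0.5564, Central 0.1258.
The surplus seats go to East, South, West.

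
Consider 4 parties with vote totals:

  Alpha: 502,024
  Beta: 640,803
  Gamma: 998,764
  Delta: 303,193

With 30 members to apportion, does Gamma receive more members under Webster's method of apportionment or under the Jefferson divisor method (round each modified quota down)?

Webster: Alpha 6, Beta 8, Gamma 12, Delta 4.
Jefferson: Alpha 6, Beta 8, Gamma 13, Delta 3.
Gamma gets 12 under Webster and 13 under Jefferson.

Jefferson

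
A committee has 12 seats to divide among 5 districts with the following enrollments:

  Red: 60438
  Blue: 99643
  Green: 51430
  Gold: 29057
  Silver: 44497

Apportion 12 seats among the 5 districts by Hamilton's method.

Red=3, Blue=4, Green=2, Gold=1, Silver=2

The standard divisor is 285065/12 ≈ 23755.417.
Standard quotas: Red 2.5442, Blue 4.1945, Green 2.1650, Gold 1.2232, Silver 1.8731.
Lower quotas: Red 2, Blue 4, Green 2, Gold 1, Silver 1 (sum 10, leaving 2 seats).
Remainders in descending order: Silver 0.8731, Red 0.5442, Gold 0.2232, Blue 0.1945, Green 0.1650.
Largest remainders: Silver, Red receive the extra seats.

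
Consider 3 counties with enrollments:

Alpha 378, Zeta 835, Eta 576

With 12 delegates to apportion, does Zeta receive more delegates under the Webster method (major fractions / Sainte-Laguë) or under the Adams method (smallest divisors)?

Webster: Alpha 2, Zeta 6, Eta 4.
Adams: Alpha 3, Zeta 5, Eta 4.
Zeta gets 6 under Webster and 5 under Adams.

Webster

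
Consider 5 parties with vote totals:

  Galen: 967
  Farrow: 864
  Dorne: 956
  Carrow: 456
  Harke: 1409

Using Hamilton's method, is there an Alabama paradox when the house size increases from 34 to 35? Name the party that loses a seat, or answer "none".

Carrow

At 34 seats: Galen 7, Farrow 6, Dorne 7, Carrow 4, Harke 10.
At 35 seats: Galen 7, Farrow 7, Dorne 7, Carrow 3, Harke 11.
Carrow drops from 4 to 3.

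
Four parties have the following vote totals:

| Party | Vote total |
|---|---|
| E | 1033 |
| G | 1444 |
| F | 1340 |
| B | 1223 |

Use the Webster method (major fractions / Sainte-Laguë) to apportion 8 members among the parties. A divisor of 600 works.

E 2, G 2, F 2, B 2

With modified divisor 600: modified quotas E 1.722, G 2.407, F 2.233, B 2.038.
Rounding to the nearest integer: E 2, G 2, F 2, B 2 (total 8).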